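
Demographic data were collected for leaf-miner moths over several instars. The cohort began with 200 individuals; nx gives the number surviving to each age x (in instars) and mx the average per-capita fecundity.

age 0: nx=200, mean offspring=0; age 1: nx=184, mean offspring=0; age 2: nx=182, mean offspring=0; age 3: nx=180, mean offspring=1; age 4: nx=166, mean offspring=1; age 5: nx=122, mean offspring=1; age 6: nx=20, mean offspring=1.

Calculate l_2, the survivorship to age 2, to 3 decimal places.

l_2 = n_2/n_0 = 182/200 = 0.91 → 0.910

0.910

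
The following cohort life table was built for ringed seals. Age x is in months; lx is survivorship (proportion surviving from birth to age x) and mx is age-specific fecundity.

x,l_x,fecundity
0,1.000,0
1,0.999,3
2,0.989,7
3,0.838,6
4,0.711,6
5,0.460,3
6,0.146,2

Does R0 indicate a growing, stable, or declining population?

R0 = Σ lx·mx = 0 + 2.997 + 6.923 + 5.028 + 4.266 + 1.38 + 0.292 = 20.886
R0 > 1, so the population is growing.

growing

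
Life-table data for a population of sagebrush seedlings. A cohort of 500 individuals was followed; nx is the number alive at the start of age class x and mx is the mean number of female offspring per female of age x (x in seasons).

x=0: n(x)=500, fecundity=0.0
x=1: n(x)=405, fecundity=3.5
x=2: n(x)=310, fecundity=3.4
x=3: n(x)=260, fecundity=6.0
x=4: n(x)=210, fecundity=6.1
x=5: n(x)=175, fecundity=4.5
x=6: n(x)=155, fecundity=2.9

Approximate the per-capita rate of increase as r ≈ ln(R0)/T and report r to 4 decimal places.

lx = nx/n0 = nx/500: 1, 0.81, 0.62, 0.52, 0.42, 0.35, 0.31
R0 = Σ lx·mx = 0 + 2.835 + 2.108 + 3.12 + 2.562 + 1.575 + 0.899 = 13.099
Σ x·lx·mx = 39.928; T = 39.928/13.099 = 3.04817…
r ≈ ln(R0)/T = ln(13.099)/3.04817… = 0.84396… → 0.8440

0.8440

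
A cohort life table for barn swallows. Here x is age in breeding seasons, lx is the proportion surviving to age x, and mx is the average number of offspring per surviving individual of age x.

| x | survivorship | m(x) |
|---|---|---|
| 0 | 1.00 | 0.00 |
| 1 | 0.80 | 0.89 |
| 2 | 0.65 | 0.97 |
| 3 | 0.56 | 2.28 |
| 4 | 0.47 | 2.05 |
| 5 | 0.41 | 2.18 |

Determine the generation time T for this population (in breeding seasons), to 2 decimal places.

lx·mx: 0, 0.712, 0.6305, 1.2768, 0.9635, 0.8938 → R0 = 4.4766
x·lx·mx: 0, 0.712, 1.261, 3.8304, 3.854, 4.469 → Σ = 14.1264
T = 14.1264 / 4.4766 = 3.155609… → 3.16

3.16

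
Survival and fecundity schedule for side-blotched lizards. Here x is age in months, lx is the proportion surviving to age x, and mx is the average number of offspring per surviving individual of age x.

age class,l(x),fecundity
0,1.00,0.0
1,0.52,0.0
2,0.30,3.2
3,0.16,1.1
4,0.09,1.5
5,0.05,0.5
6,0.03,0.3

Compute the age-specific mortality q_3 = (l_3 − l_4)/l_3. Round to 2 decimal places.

q_3 = (l_3 − l_4) / l_3 = (0.16 − 0.09) / 0.16
     = 0.07 / 0.16 = 0.4375 → 0.44

0.44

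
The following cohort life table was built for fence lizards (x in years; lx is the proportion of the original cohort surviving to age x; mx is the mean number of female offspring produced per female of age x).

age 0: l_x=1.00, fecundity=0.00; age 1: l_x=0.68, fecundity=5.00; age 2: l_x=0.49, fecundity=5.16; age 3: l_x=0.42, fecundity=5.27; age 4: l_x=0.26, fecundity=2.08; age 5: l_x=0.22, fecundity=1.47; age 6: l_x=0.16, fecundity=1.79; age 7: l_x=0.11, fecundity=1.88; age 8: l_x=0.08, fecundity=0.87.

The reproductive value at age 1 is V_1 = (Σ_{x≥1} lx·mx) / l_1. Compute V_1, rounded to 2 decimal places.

lx·mx for x ≥ 1: 3.4, 2.5284, 2.2134, 0.5408, 0.3234, 0.2864, 0.2068, 0.0696 → sum = 9.5688
V_1 = 9.5688 / l_1 = 9.5688 / 0.68 = 14.071765… → 14.07

14.07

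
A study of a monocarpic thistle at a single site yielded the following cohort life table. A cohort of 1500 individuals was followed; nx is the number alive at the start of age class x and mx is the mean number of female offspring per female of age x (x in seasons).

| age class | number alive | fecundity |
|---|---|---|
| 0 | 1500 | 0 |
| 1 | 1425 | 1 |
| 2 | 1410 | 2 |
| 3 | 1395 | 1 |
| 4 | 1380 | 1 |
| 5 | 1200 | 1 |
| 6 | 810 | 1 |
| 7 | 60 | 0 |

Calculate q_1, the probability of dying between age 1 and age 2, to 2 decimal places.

0.01

lx = nx/n0 = nx/1500: 1, 0.95, 0.94, 0.93, 0.92, 0.8, 0.54, 0.04
q_1 = (l_1 − l_2) / l_1 = (0.95 − 0.94) / 0.95
     = 0.01 / 0.95 = 0.010526… → 0.01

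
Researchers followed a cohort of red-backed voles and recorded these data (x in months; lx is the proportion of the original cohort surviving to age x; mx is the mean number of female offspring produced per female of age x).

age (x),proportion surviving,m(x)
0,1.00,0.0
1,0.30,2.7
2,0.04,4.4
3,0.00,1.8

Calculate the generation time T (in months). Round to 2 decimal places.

lx·mx: 0, 0.81, 0.176, 0 → R0 = 0.986
x·lx·mx: 0, 0.81, 0.352, 0 → Σ = 1.162
T = 1.162 / 0.986 = 1.178499… → 1.18

1.18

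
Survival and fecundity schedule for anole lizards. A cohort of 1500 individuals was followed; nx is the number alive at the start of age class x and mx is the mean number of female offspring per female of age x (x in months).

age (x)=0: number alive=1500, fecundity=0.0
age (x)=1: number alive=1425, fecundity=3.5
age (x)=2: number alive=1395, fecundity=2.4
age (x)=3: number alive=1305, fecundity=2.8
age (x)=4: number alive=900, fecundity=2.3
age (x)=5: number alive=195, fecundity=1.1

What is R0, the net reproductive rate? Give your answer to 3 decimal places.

9.516

lx = nx/n0 = nx/1500: 1, 0.95, 0.93, 0.87, 0.6, 0.13
lx·mx by age: 0, 3.325, 2.232, 2.436, 1.38, 0.143
R0 = Σ lx·mx = 9.516 → 9.516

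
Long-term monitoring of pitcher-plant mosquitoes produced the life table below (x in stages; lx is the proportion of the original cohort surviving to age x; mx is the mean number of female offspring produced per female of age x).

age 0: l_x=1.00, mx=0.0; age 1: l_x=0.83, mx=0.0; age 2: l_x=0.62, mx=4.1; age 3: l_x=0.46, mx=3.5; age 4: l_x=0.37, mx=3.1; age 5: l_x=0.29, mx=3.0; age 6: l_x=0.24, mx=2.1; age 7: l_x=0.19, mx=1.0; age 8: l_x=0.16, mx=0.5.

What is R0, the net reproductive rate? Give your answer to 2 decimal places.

6.94

lx·mx by age: 0, 0, 2.542, 1.61, 1.147, 0.87, 0.504, 0.19, 0.08
R0 = Σ lx·mx = 6.943 → 6.94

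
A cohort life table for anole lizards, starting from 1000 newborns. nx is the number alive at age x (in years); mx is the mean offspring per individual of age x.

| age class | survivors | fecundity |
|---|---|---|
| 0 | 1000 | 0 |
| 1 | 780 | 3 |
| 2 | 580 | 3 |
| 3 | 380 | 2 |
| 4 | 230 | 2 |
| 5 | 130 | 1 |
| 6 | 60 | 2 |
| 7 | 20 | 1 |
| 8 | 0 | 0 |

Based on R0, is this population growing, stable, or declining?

lx = nx/n0 = nx/1000: 1, 0.78, 0.58, 0.38, 0.23, 0.13, 0.06, 0.02, 0
R0 = Σ lx·mx = 0 + 2.34 + 1.74 + 0.76 + 0.46 + 0.13 + 0.12 + 0.02 + 0 = 5.57
R0 > 1, so the population is growing.

growing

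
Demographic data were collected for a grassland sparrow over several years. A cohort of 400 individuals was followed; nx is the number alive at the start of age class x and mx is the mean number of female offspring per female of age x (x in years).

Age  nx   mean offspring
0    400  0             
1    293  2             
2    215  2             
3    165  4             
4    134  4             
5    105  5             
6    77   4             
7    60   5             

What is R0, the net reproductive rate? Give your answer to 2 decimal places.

lx = nx/n0 = nx/400: 1, 0.7325, 0.5375, 0.4125, 0.335, 0.2625, 0.1925, 0.15
lx·mx by age: 0, 1.465, 1.075, 1.65, 1.34, 1.3125, 0.77, 0.75
R0 = Σ lx·mx = 8.3625 → 8.36

8.36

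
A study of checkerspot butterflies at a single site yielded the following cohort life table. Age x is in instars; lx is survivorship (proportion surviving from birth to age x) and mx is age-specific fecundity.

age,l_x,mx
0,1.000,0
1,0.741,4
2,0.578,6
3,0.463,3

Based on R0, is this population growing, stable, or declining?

R0 = Σ lx·mx = 0 + 2.964 + 3.468 + 1.389 = 7.821
R0 > 1, so the population is growing.

growing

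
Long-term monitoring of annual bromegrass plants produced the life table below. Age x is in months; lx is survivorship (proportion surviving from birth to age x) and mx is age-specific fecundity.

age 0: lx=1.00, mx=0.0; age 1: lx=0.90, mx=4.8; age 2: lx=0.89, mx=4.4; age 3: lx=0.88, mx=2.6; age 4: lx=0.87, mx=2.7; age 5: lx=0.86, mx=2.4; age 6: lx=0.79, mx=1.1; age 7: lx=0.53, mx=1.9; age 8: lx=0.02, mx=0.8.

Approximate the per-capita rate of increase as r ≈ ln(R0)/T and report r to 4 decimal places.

R0 = Σ lx·mx = 0 + 4.32 + 3.916 + 2.288 + 2.349 + 2.064 + 0.869 + 1.007 + 0.016 = 16.829
Σ x·lx·mx = 51.123; T = 51.123/16.829 = 3.03779…
r ≈ ln(R0)/T = ln(16.829)/3.03779… = 0.929328… → 0.9293

0.9293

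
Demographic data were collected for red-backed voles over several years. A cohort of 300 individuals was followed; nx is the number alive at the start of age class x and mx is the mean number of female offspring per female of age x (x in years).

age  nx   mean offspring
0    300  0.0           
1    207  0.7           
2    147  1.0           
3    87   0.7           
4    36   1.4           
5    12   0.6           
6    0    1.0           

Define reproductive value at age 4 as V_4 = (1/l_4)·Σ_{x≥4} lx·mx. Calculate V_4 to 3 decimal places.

lx = nx/n0 = nx/300: 1, 0.69, 0.49, 0.29, 0.12, 0.04, 0
lx·mx for x ≥ 4: 0.168, 0.024, 0 → sum = 0.192
V_4 = 0.192 / l_4 = 0.192 / 0.12 = 1.6 → 1.600

1.600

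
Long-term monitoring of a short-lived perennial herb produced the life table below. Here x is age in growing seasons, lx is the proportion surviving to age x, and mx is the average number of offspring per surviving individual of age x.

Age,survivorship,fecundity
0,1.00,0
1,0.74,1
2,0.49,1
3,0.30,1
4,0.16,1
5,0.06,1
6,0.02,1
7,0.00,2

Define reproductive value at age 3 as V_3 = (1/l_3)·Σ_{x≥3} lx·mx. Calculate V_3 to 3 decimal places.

lx·mx for x ≥ 3: 0.3, 0.16, 0.06, 0.02, 0 → sum = 0.54
V_3 = 0.54 / l_3 = 0.54 / 0.3 = 1.8 → 1.800

1.800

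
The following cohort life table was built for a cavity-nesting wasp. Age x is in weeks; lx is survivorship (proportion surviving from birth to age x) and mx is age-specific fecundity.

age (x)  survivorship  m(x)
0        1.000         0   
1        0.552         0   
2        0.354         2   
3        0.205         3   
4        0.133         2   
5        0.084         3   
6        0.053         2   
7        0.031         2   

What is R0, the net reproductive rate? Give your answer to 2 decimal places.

lx·mx by age: 0, 0, 0.708, 0.615, 0.266, 0.252, 0.106, 0.062
R0 = Σ lx·mx = 2.009 → 2.01

2.01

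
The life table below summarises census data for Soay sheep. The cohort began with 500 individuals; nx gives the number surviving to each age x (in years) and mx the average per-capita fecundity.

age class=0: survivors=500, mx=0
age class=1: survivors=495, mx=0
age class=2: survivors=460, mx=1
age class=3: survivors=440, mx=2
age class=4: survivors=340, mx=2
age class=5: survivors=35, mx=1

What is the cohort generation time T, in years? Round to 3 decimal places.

3.141

lx = nx/n0 = nx/500: 1, 0.99, 0.92, 0.88, 0.68, 0.07
lx·mx: 0, 0, 0.92, 1.76, 1.36, 0.07 → R0 = 4.11
x·lx·mx: 0, 0, 1.84, 5.28, 5.44, 0.35 → Σ = 12.91
T = 12.91 / 4.11 = 3.141119… → 3.141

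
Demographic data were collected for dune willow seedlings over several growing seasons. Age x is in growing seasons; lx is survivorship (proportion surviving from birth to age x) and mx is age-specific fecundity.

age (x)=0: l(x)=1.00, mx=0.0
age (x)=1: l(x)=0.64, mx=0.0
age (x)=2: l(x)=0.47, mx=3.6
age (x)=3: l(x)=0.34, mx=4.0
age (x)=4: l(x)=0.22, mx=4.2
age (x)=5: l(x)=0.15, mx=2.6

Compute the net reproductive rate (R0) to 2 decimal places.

lx·mx by age: 0, 0, 1.692, 1.36, 0.924, 0.39
R0 = Σ lx·mx = 4.366 → 4.37

4.37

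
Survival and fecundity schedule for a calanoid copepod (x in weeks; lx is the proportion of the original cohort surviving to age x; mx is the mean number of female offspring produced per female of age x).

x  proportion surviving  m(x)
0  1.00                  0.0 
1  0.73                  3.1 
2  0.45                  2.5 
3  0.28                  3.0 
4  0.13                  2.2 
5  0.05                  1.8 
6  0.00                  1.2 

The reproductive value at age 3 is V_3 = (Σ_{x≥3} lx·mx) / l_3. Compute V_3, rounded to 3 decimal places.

4.343

lx·mx for x ≥ 3: 0.84, 0.286, 0.09, 0 → sum = 1.216
V_3 = 1.216 / l_3 = 1.216 / 0.28 = 4.342857… → 4.343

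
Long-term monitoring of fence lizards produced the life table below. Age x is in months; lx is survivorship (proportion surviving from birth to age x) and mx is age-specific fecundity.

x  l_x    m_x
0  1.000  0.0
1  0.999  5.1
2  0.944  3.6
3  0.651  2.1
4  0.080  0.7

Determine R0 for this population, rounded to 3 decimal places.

9.916

lx·mx by age: 0, 5.0949, 3.3984, 1.3671, 0.056
R0 = Σ lx·mx = 9.9164 → 9.916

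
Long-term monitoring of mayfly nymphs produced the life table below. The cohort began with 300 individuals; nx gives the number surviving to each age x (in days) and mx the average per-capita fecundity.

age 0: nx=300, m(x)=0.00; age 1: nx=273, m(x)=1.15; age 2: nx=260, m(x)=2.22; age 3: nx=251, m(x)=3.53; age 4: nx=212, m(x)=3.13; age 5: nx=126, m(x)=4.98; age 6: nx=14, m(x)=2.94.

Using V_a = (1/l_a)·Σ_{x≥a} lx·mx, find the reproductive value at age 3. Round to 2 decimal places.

lx = nx/n0 = nx/300: 1, 0.91, 0.86667…, 0.83667…, 0.70667…, 0.42, 0.04667…
lx·mx for x ≥ 3: 2.953433…, 2.211867…, 2.0916, 0.1372… → sum = 7.3941…
V_3 = 7.3941… / l_3 = 7.3941… / 0.836667… = 8.83757… → 8.84

8.84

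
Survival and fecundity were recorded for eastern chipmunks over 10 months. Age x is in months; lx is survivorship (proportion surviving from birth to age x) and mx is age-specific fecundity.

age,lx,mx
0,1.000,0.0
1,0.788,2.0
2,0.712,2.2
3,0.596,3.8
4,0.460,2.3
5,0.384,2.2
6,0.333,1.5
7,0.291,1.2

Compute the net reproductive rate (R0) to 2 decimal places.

8.16

lx·mx by age: 0, 1.576, 1.5664, 2.2648, 1.058, 0.8448, 0.4995, 0.3492
R0 = Σ lx·mx = 8.1587 → 8.16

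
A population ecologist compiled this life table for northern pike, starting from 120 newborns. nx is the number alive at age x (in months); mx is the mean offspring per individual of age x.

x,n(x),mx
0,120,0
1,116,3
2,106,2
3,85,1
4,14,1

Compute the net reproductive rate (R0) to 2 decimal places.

5.49

lx = nx/n0 = nx/120: 1, 0.96667…, 0.88333…, 0.70833…, 0.11667…
lx·mx by age: 0, 2.9…, 1.766667…, 0.708333…, 0.116667…
R0 = Σ lx·mx = 5.491667… → 5.49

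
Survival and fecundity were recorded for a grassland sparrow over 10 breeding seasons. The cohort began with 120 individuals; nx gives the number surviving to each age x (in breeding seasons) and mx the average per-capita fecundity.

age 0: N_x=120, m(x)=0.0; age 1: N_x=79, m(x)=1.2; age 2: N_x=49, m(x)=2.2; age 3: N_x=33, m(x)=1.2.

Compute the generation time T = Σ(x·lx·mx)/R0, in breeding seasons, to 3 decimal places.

lx = nx/n0 = nx/120: 1, 0.65833…, 0.40833…, 0.275
lx·mx: 0, 0.79…, 0.898333…, 0.33 → R0 = 2.018333…
x·lx·mx: 0, 0.79…, 1.796667…, 0.99 → Σ = 3.576667…
T = 3.576667… / 2.018333… = 1.772089… → 1.772

1.772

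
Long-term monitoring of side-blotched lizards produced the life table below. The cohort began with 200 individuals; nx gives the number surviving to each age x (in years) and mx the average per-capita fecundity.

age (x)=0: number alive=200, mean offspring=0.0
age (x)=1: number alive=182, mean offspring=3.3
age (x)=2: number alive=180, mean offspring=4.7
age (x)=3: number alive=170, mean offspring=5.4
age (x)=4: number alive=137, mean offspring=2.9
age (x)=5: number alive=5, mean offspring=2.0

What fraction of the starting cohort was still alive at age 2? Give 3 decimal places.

0.900

l_2 = n_2/n_0 = 180/200 = 0.9 → 0.900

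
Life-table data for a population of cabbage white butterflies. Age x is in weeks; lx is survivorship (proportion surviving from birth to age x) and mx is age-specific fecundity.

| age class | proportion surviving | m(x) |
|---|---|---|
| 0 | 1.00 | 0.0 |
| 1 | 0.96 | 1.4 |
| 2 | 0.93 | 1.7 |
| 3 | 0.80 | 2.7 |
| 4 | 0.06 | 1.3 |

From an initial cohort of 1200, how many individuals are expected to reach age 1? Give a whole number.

Expected survivors = N0 · l_1 = 1200 × 0.96 = 1152 → 1152

1152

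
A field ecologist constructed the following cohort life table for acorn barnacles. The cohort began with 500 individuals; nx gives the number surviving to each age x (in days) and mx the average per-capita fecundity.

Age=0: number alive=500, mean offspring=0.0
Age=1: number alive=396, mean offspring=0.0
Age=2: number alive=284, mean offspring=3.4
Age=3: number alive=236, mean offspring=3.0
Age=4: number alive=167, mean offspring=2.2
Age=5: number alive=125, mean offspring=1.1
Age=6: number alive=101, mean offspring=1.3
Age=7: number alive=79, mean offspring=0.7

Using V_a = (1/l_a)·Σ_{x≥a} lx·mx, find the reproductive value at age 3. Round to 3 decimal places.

lx = nx/n0 = nx/500: 1, 0.792, 0.568, 0.472, 0.334, 0.25, 0.202, 0.158
lx·mx for x ≥ 3: 1.416, 0.7348, 0.275, 0.2626, 0.1106 → sum = 2.799
V_3 = 2.799 / l_3 = 2.799 / 0.472 = 5.930085… → 5.930

5.930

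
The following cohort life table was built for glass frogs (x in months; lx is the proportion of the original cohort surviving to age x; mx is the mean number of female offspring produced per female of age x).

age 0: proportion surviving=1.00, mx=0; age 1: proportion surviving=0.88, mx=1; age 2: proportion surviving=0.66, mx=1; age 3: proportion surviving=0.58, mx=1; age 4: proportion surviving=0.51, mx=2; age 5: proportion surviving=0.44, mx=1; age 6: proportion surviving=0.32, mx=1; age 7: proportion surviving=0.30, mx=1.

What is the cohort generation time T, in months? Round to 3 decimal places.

3.390

lx·mx: 0, 0.88, 0.66, 0.58, 1.02, 0.44, 0.32, 0.3 → R0 = 4.2
x·lx·mx: 0, 0.88, 1.32, 1.74, 4.08, 2.2, 1.92, 2.1 → Σ = 14.24
T = 14.24 / 4.2 = 3.390476… → 3.390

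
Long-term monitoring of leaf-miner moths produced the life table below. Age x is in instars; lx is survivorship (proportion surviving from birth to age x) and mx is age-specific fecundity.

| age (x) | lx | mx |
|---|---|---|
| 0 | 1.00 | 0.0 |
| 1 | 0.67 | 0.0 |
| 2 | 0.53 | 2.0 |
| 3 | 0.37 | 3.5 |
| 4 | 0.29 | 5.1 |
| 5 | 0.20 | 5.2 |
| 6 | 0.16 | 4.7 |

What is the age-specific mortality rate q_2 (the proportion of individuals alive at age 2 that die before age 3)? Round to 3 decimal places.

0.302

q_2 = (l_2 − l_3) / l_2 = (0.53 − 0.37) / 0.53
     = 0.16 / 0.53 = 0.301887… → 0.302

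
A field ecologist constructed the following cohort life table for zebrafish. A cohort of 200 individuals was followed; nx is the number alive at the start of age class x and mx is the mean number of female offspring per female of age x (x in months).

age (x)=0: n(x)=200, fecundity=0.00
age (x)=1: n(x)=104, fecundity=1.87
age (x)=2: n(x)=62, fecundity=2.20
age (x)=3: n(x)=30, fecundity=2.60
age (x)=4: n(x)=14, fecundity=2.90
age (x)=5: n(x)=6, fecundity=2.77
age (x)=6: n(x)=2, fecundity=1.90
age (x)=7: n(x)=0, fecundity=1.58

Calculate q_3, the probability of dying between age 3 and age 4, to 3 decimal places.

lx = nx/n0 = nx/200: 1, 0.52, 0.31, 0.15, 0.07, 0.03, 0.01, 0
q_3 = (l_3 − l_4) / l_3 = (0.15 − 0.07) / 0.15
     = 0.08 / 0.15 = 0.533333… → 0.533

0.533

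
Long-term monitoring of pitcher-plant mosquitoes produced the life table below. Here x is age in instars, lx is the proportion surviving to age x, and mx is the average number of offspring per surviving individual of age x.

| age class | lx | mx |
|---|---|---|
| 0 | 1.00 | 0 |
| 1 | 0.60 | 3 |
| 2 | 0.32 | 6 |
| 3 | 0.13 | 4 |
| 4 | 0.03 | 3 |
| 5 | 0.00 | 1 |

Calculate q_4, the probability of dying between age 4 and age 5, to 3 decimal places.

q_4 = (l_4 − l_5) / l_4 = (0.03 − 0) / 0.03
     = 0.03 / 0.03 = 1 → 1.000

1.000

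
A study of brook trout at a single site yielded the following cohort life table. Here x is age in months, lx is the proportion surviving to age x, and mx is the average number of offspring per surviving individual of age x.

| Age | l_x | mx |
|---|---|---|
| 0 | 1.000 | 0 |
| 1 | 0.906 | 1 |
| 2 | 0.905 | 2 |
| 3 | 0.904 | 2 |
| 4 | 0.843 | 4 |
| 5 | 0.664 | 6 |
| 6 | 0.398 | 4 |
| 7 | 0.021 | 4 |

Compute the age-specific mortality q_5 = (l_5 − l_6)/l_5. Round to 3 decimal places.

q_5 = (l_5 − l_6) / l_5 = (0.664 − 0.398) / 0.664
     = 0.266 / 0.664 = 0.400602… → 0.401

0.401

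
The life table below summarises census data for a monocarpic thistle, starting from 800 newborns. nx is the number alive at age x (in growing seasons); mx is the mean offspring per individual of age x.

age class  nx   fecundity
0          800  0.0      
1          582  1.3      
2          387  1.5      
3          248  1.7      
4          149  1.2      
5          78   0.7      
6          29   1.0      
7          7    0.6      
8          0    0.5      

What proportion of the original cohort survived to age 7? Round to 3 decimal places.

l_7 = n_7/n_0 = 7/800 = 0.00875 → 0.009

0.009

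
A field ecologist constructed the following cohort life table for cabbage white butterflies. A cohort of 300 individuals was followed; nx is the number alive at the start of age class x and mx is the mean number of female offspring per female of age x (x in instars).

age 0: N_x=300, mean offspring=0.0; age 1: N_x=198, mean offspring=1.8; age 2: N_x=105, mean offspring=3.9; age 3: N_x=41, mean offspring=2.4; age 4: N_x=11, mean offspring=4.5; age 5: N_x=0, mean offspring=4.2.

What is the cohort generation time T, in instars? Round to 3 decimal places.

1.826

lx = nx/n0 = nx/300: 1, 0.66, 0.35, 0.13667…, 0.03667…, 0
lx·mx: 0, 1.188, 1.365, 0.328…, 0.165…, 0 → R0 = 3.046…
x·lx·mx: 0, 1.188, 2.73, 0.984…, 0.66…, 0 → Σ = 5.562…
T = 5.562… / 3.046… = 1.826001… → 1.826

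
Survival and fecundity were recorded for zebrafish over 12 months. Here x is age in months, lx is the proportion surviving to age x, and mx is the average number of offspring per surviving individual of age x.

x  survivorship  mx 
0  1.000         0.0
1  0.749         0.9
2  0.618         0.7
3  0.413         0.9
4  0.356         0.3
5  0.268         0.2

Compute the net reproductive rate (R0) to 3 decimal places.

lx·mx by age: 0, 0.6741, 0.4326, 0.3717, 0.1068, 0.0536
R0 = Σ lx·mx = 1.6388 → 1.639

1.639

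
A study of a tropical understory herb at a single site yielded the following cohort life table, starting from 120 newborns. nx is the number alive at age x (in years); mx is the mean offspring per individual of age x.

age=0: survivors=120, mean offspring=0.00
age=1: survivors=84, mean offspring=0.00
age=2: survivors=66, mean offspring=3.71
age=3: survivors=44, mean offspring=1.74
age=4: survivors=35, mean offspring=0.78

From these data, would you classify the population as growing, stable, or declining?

lx = nx/n0 = nx/120: 1, 0.7, 0.55, 0.36667…, 0.29167…
R0 = Σ lx·mx = 0 + 0 + 2.0405 + 0.638… + 0.2275… = 2.906…
R0 > 1, so the population is growing.

growing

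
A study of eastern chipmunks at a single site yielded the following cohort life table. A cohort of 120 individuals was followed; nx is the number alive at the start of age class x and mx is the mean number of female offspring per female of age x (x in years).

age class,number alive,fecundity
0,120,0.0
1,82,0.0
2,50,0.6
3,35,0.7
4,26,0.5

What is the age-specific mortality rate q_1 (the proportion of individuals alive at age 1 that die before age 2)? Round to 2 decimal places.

lx = nx/n0 = nx/120: 1, 0.68333…, 0.41667…, 0.29167…, 0.21667…
q_1 = (l_1 − l_2) / l_1 = (0.683333… − 0.416667…) / 0.683333…
     = 0.266667… / 0.683333… = 0.390244… → 0.39

0.39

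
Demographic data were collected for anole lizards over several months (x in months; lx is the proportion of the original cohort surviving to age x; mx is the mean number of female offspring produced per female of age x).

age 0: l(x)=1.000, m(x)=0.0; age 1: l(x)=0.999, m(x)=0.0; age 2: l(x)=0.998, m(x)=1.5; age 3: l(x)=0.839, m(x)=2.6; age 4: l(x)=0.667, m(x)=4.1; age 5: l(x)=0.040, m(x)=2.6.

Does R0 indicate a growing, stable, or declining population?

growing

R0 = Σ lx·mx = 0 + 0 + 1.497 + 2.1814 + 2.7347 + 0.104 = 6.5171
R0 > 1, so the population is growing.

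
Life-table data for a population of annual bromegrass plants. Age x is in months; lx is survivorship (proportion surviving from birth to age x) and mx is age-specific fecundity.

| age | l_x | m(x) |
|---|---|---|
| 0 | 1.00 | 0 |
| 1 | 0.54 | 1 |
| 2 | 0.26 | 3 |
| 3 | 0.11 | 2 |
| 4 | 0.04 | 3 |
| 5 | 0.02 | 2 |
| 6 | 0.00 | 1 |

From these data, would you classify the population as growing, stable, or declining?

R0 = Σ lx·mx = 0 + 0.54 + 0.78 + 0.22 + 0.12 + 0.04 + 0 = 1.7
R0 > 1, so the population is growing.

growing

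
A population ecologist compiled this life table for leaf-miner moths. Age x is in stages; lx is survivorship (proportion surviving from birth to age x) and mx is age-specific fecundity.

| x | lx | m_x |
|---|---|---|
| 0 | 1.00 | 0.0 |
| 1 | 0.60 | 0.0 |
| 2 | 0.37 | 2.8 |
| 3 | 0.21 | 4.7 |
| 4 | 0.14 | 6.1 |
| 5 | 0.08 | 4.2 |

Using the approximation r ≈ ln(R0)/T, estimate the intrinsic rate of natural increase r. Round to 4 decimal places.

0.3702

R0 = Σ lx·mx = 0 + 0 + 1.036 + 0.987 + 0.854 + 0.336 = 3.213
Σ x·lx·mx = 10.129; T = 10.129/3.213 = 3.15251…
r ≈ ln(R0)/T = ln(3.213)/3.15251… = 0.370247… → 0.3702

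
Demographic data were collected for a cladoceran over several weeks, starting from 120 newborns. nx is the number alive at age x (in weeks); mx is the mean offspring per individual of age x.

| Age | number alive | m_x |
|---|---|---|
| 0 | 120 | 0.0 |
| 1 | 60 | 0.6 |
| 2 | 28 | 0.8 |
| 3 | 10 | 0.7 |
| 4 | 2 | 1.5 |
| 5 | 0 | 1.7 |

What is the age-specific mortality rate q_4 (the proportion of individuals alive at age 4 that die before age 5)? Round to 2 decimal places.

1.00

lx = nx/n0 = nx/120: 1, 0.5, 0.23333…, 0.08333…, 0.01667…, 0
q_4 = (l_4 − l_5) / l_4 = (0.016667… − 0) / 0.016667…
     = 0.016667… / 0.016667… = 1 → 1.00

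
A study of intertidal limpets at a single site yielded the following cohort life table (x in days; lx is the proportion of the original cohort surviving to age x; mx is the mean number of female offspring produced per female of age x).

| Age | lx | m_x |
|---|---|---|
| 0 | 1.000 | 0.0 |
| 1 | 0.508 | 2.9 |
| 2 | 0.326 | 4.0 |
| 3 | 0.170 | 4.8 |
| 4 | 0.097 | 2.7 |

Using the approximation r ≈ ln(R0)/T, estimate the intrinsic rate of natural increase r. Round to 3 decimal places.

R0 = Σ lx·mx = 0 + 1.4732 + 1.304 + 0.816 + 0.2619 = 3.8551
Σ x·lx·mx = 7.5768; T = 7.5768/3.8551 = 1.9654…
r ≈ ln(R0)/T = ln(3.8551)/1.9654… = 0.68658… → 0.687

0.687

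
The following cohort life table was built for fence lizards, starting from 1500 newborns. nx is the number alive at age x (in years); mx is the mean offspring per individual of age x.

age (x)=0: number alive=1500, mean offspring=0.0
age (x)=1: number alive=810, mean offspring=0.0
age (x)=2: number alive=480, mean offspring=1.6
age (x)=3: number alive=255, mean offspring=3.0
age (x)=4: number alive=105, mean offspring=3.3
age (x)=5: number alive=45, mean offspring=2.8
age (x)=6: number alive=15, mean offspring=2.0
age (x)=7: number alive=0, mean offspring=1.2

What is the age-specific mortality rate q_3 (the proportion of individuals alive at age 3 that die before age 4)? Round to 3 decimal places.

lx = nx/n0 = nx/1500: 1, 0.54, 0.32, 0.17, 0.07, 0.03, 0.01, 0
q_3 = (l_3 − l_4) / l_3 = (0.17 − 0.07) / 0.17
     = 0.1 / 0.17 = 0.588235… → 0.588

0.588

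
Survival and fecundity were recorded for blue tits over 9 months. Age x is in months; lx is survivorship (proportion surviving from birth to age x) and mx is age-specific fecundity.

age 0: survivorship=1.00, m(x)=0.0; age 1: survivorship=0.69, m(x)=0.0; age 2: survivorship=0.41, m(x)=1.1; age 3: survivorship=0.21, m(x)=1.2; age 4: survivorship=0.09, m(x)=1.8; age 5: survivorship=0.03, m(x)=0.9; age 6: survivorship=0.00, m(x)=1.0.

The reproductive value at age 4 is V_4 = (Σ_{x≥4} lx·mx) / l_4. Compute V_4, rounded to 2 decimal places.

2.10

lx·mx for x ≥ 4: 0.162, 0.027, 0 → sum = 0.189
V_4 = 0.189 / l_4 = 0.189 / 0.09 = 2.1 → 2.10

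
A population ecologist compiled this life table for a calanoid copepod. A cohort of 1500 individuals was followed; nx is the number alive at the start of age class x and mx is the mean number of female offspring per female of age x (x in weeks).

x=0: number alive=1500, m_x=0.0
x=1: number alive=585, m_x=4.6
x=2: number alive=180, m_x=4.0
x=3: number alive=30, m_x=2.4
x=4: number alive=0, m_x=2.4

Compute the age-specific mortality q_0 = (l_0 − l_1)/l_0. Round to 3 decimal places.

0.610

lx = nx/n0 = nx/1500: 1, 0.39, 0.12, 0.02, 0
q_0 = (l_0 − l_1) / l_0 = (1 − 0.39) / 1
     = 0.61 / 1 = 0.61 → 0.610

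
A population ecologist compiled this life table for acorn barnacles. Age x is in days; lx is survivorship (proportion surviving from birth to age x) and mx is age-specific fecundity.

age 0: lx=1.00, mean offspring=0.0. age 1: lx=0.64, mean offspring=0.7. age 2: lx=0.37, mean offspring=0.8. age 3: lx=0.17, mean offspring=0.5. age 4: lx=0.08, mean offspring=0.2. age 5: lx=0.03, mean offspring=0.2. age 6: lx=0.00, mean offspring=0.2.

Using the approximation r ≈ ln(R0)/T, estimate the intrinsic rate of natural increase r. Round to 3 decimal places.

-0.099

R0 = Σ lx·mx = 0 + 0.448 + 0.296 + 0.085 + 0.016 + 0.006 + 0 = 0.851
Σ x·lx·mx = 1.389; T = 1.389/0.851 = 1.6322…
r ≈ ln(R0)/T = ln(0.851)/1.6322… = -0.09885… → -0.099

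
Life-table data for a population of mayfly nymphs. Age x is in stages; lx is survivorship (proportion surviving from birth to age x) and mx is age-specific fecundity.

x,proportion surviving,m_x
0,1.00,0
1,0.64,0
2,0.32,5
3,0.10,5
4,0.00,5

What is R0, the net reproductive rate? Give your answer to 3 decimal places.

lx·mx by age: 0, 0, 1.6, 0.5, 0
R0 = Σ lx·mx = 2.1 → 2.100

2.100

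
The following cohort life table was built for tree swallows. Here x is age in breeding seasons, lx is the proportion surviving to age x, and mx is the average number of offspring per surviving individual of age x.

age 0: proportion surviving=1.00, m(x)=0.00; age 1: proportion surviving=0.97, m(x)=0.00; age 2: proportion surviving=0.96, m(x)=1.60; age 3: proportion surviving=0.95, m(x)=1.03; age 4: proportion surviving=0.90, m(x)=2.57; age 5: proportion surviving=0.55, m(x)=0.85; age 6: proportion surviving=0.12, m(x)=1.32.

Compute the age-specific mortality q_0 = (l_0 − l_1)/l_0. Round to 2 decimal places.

0.03

q_0 = (l_0 − l_1) / l_0 = (1 − 0.97) / 1
     = 0.03 / 1 = 0.03 → 0.03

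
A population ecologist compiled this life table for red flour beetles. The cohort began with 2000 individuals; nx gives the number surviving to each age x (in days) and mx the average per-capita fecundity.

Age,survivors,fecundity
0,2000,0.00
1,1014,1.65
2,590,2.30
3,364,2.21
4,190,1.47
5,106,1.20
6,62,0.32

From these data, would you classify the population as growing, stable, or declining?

lx = nx/n0 = nx/2000: 1, 0.507, 0.295, 0.182, 0.095, 0.053, 0.031
R0 = Σ lx·mx = 0 + 0.83655 + 0.6785 + 0.40222 + 0.13965 + 0.0636 + 0.00992 = 2.13044
R0 > 1, so the population is growing.

growing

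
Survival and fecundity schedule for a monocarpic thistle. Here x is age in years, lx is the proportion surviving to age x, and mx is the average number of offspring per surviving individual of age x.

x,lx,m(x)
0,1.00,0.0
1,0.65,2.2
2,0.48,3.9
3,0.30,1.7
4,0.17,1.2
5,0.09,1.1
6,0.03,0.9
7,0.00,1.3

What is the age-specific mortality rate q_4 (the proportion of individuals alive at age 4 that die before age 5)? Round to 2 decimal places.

0.47

q_4 = (l_4 − l_5) / l_4 = (0.17 − 0.09) / 0.17
     = 0.08 / 0.17 = 0.470588… → 0.47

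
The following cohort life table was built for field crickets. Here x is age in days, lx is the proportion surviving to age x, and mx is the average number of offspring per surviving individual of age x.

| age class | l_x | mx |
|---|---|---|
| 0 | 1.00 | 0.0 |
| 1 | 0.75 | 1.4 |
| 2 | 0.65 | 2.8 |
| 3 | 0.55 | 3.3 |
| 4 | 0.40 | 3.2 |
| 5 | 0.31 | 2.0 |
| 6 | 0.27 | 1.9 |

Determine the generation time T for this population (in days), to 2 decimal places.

3.02

lx·mx: 0, 1.05, 1.82, 1.815, 1.28, 0.62, 0.513 → R0 = 7.098
x·lx·mx: 0, 1.05, 3.64, 5.445, 5.12, 3.1, 3.078 → Σ = 21.433
T = 21.433 / 7.098 = 3.019583… → 3.02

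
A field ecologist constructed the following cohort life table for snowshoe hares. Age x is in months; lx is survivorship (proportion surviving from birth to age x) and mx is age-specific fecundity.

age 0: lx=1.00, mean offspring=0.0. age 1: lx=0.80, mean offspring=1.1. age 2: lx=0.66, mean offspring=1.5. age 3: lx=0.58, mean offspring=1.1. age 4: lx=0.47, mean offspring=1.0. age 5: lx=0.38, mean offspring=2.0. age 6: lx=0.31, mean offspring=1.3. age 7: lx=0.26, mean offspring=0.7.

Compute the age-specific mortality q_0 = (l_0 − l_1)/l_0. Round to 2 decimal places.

0.20

q_0 = (l_0 − l_1) / l_0 = (1 − 0.8) / 1
     = 0.2 / 1 = 0.2 → 0.20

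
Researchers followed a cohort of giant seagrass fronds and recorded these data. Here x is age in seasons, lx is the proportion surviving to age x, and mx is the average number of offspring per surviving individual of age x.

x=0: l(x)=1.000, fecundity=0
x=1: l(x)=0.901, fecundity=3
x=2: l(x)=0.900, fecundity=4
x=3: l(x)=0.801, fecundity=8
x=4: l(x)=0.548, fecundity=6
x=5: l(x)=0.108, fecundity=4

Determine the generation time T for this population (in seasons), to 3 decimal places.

2.705

lx·mx: 0, 2.703, 3.6, 6.408, 3.288, 0.432 → R0 = 16.431
x·lx·mx: 0, 2.703, 7.2, 19.224, 13.152, 2.16 → Σ = 44.439
T = 44.439 / 16.431 = 2.704583… → 2.705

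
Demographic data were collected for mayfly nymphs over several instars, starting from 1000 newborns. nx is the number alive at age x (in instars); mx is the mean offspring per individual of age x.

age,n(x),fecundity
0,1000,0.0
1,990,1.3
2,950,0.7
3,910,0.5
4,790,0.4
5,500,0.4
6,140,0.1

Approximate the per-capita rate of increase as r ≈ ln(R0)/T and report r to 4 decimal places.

lx = nx/n0 = nx/1000: 1, 0.99, 0.95, 0.91, 0.79, 0.5, 0.14
R0 = Σ lx·mx = 0 + 1.287 + 0.665 + 0.455 + 0.316 + 0.2 + 0.014 = 2.937
Σ x·lx·mx = 6.33; T = 6.33/2.937 = 2.15526…
r ≈ ln(R0)/T = ln(2.937)/2.15526… = 0.499888… → 0.4999

0.4999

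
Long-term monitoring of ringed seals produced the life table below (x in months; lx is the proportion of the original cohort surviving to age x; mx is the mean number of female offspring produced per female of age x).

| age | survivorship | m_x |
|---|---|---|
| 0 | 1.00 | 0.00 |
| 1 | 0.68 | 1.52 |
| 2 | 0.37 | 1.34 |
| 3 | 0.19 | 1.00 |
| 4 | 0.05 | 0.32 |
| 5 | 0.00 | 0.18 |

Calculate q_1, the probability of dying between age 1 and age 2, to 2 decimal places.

q_1 = (l_1 − l_2) / l_1 = (0.68 − 0.37) / 0.68
     = 0.31 / 0.68 = 0.455882… → 0.46

0.46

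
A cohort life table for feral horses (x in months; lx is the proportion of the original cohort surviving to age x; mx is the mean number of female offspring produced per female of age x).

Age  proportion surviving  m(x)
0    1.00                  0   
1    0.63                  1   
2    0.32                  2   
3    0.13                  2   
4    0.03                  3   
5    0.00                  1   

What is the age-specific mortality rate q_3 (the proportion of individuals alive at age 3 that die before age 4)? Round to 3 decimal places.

q_3 = (l_3 − l_4) / l_3 = (0.13 − 0.03) / 0.13
     = 0.1 / 0.13 = 0.769231… → 0.769

0.769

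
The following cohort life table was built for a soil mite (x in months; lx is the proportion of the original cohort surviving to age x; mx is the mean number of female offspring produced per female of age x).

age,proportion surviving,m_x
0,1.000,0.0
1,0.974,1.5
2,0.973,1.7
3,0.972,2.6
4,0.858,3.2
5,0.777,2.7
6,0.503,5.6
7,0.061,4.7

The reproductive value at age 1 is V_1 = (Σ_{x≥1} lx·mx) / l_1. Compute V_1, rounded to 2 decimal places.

13.95

lx·mx for x ≥ 1: 1.461, 1.6541, 2.5272, 2.7456, 2.0979, 2.8168, 0.2867 → sum = 13.5893
V_1 = 13.5893 / l_1 = 13.5893 / 0.974 = 13.952053… → 13.95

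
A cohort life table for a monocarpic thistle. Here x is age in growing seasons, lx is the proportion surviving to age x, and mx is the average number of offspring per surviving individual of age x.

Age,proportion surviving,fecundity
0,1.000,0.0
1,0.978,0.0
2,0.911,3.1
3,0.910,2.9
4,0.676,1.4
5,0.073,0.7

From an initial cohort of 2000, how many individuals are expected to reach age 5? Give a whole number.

146

Expected survivors = N0 · l_5 = 2000 × 0.073 = 146 → 146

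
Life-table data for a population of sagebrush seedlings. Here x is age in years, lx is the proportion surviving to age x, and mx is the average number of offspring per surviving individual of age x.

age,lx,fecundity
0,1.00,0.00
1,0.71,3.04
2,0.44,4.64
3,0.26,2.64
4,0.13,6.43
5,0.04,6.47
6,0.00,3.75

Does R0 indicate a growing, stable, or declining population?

growing

R0 = Σ lx·mx = 0 + 2.1584 + 2.0416 + 0.6864 + 0.8359 + 0.2588 + 0 = 5.9811
R0 > 1, so the population is growing.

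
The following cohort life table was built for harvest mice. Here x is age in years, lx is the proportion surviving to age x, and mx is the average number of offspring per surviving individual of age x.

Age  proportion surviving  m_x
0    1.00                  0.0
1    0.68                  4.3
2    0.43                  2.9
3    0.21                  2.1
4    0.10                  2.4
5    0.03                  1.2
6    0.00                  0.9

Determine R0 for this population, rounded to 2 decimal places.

lx·mx by age: 0, 2.924, 1.247, 0.441, 0.24, 0.036, 0
R0 = Σ lx·mx = 4.888 → 4.89

4.89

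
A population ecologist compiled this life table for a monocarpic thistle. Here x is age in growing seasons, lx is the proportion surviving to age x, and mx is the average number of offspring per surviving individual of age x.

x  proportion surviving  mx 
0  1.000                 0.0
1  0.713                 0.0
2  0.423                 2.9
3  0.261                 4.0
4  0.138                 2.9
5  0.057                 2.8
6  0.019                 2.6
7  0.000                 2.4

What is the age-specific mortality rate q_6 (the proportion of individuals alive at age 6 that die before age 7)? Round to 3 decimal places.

1.000

q_6 = (l_6 − l_7) / l_6 = (0.019 − 0) / 0.019
     = 0.019 / 0.019 = 1 → 1.000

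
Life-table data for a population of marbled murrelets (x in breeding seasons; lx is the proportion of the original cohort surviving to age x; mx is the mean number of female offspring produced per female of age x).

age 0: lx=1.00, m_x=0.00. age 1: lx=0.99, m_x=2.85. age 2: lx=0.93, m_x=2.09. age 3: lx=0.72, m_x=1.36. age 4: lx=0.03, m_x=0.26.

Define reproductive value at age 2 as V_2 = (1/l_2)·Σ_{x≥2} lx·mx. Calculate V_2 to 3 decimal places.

lx·mx for x ≥ 2: 1.9437, 0.9792, 0.0078 → sum = 2.9307
V_2 = 2.9307 / l_2 = 2.9307 / 0.93 = 3.15129… → 3.151

3.151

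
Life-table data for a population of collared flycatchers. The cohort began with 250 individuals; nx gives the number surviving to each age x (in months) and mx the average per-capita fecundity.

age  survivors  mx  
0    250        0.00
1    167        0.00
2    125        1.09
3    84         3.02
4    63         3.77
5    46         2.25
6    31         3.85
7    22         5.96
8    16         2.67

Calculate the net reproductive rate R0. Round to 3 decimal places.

lx = nx/n0 = nx/250: 1, 0.668, 0.5, 0.336, 0.252, 0.184, 0.124, 0.088, 0.064
lx·mx by age: 0, 0, 0.545, 1.01472, 0.95004, 0.414, 0.4774, 0.52448, 0.17088
R0 = Σ lx·mx = 4.09652 → 4.097

4.097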